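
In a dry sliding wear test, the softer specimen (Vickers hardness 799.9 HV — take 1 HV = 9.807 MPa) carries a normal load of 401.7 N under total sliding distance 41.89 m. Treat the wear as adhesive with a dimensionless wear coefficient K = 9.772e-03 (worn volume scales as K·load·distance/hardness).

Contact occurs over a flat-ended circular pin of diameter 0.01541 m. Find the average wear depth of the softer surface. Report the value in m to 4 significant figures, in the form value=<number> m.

All arithmetic maintains exact precision. Intermediates are displayed rounded, and rounded once at the end to 4 significant figures.
Convert: Hardness H = 799.9 HV × 9.807 MPa/HV = 7845 MPa = 7.845e+09 Pa.
Convert: Contact area A = π·d²/4 = π·(0.01541 m)²/4 = 1.865e-04 m².
SI base units throughout: W = 401.7 N, H = 7.845e+09 Pa, K = 9.772e-03.
Archard relation: V = K·W·L/H = 9.772e-03 · 401.7 · 41.89 / 7.845e+09 = 2.096e-08 m³.
Average depth h = V/A = 2.096e-08 / 1.865e-04 = 1.124e-04 m.

value=1.124e-04 m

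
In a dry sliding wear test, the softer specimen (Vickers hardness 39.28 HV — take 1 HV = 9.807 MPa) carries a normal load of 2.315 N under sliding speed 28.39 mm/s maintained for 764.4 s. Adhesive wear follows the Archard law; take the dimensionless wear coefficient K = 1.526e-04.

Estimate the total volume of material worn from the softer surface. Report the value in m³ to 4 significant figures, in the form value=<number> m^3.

value=1.990e-11 m^3

All working math maintains full float precision. The intermediates appear rounded; rounded once at the end to 4 significant figures.
Convert: Sliding speed v = 28.39 mm/s = 0.02839 m/s. Path length L = v·t = 0.02839 m/s × 764.4 s = 21.70 m.
Convert: Hardness H = 39.28 HV × 9.807 MPa/HV = 385.2 MPa = 3.852e+08 Pa.
As SI base values: W = 2.315 N, H = 3.852e+08 Pa, K = 1.526e-04.
Apply Archard: V = K·W·L/H = 1.526e-04 · 2.315 · 21.70 / 3.852e+08 = 1.990e-11 m³.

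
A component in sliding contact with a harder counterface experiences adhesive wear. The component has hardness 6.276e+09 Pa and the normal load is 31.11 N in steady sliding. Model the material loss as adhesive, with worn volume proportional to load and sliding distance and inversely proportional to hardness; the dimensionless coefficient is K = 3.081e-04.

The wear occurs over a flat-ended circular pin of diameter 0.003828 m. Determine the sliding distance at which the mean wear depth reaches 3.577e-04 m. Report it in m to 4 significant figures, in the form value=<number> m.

value=2696 m

Intermediates are printed rounded — the computation carries full float precision — rounded once at the end, at four significant figures.
Convert: Contact area A = π·d²/4 = π·(0.003828 m)²/4 = 1.151e-05 m².
In SI base units, W = 31.11 N, H = 6.276e+09 Pa, K = 3.081e-04.
Allowed volume V_lim = h_lim·A = 3.577e-04 · 1.151e-05 = 4.117e-09 m³.
Thus life L = V_lim·H/(K·W) = 4.117e-09 · 6.276e+09 / (3.081e-04 · 31.11) = 2696 m.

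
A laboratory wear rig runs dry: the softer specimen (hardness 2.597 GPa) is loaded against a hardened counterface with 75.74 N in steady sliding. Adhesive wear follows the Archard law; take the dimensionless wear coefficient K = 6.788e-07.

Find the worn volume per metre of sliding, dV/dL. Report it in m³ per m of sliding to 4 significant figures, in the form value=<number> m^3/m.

value=1.980e-14 m^3/m

Intermediate values appear rounded; each operation runs at exact precision, and one final rounding to four significant digits.
Hardness H = 2.597 GPa = 2.597e+09 Pa.
Restated in SI base units: W = 75.74 N, H = 2.597e+09 Pa, K = 6.788e-07.
Sliding wear rate dV/dL = K·W/H: 6.788e-07 · 75.74 / 2.597e+09 = 1.980e-14 m³/m.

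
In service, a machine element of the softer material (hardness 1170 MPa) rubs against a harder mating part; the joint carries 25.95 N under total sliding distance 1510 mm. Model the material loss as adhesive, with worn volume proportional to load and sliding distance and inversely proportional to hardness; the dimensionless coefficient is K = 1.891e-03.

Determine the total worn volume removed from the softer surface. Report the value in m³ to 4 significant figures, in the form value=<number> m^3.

Intermediate values are shown rounded — the algebra carries full float precision, and rounded just once: 4 significant digits.
Convert: Distance covered L = 1510 mm = 1.510 m.
Convert: Hardness H = 1170 MPa = 1.170e+09 Pa.
Collected in SI base units: W = 25.95 N, H = 1.170e+09 Pa, K = 1.891e-03.
Wear volume V = K·W·L/H = 1.891e-03 · 25.95 · 1.510 / 1.170e+09 = 6.333e-11 m³.

value=6.333e-11 m^3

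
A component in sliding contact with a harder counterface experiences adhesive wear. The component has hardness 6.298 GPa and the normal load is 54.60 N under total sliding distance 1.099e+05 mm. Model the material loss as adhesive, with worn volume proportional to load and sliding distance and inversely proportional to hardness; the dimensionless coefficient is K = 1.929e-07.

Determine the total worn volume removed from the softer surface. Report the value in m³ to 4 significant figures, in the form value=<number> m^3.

The algebra carries full precision. Intermediate values are printed rounded, and a single final rounding to 4 significant digits.
Path length L = 1.099e+05 mm = 109.9 m.
Hardness H = 6.298 GPa = 6.298e+09 Pa.
As SI base values: W = 54.60 N, H = 6.298e+09 Pa, K = 1.929e-07.
Archard relation: V = K·W·L/H = 1.929e-07 · 54.60 · 109.9 / 6.298e+09 = 1.838e-13 m³.

value=1.838e-13 m^3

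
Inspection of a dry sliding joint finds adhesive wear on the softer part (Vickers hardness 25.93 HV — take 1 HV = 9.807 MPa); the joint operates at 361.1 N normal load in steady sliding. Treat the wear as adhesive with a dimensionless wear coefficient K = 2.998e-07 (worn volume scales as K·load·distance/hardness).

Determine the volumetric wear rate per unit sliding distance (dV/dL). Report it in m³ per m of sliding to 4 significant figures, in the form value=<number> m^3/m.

value=4.257e-13 m^3/m

The intermediates appear rounded — the algebra keeps exact precision, and one last rounding: 4 significant digits.
Hardness H = 25.93 HV × 9.807 MPa/HV = 254.3 MPa = 2.543e+08 Pa.
Working in SI base units: W = 361.1 N, H = 2.543e+08 Pa, K = 2.998e-07.
Rate of wear dV/dL = K·W/H — distance-free: 2.998e-07 · 361.1 / 2.543e+08 = 4.257e-13 m³/m.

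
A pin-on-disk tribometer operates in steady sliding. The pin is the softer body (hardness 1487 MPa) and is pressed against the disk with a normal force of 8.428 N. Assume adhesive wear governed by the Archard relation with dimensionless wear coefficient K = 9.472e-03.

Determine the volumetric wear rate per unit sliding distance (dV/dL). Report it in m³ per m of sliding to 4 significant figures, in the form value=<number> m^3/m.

Every step carries exact precision, and intermediate values appear rounded, and rounded once at the end, at 4 significant figures.
Convert: Hardness H = 1487 MPa = 1.487e+09 Pa.
In SI base units, W = 8.428 N, H = 1.487e+09 Pa, K = 9.472e-03.
Rate of wear dV/dL = K·W/H: 9.472e-03 · 8.428 / 1.487e+09 = 5.369e-11 m³/m.

value=5.369e-11 m^3/m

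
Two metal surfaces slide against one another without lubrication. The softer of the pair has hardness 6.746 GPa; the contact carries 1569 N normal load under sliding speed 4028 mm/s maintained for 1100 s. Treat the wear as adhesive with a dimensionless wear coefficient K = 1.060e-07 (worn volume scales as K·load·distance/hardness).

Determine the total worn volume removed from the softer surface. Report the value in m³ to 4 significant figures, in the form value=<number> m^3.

value=1.092e-10 m^3

The computation maintains full float precision — the intermediates are displayed rounded. Rounded just once to four significant figures.
Convert: Sliding speed v = 4028 mm/s = 4.028 m/s. The distance L = v·t = 4.028 m/s × 1100 s = 4431 m.
Convert: Hardness H = 6.746 GPa = 6.746e+09 Pa.
In SI base units, W = 1569 N, H = 6.746e+09 Pa, K = 1.060e-07.
Worn volume V = K·W·L/H = 1.060e-07 · 1569 · 4431 / 6.746e+09 = 1.092e-10 m³.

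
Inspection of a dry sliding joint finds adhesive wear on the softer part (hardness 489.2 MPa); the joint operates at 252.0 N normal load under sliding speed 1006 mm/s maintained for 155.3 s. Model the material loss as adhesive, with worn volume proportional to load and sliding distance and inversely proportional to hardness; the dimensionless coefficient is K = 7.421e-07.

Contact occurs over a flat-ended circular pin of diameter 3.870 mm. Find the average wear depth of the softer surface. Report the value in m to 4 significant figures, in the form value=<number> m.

value=5.077e-06 m

Printed values are rounded; each operation holds exact precision — one final rounding, at 4 significant figures.
Convert: Sliding speed v = 1006 mm/s = 1.006 m/s. The distance L = v·t = 1.006 m/s × 155.3 s = 156.2 m.
Convert: Hardness H = 489.2 MPa = 4.892e+08 Pa.
Convert: Pin diameter d = 3.870 mm = 0.003870 m. Contact area A = π·d²/4 = π·(0.003870 m)²/4 = 1.176e-05 m².
As SI base values: W = 252.0 N, H = 4.892e+08 Pa, K = 7.421e-07.
Archard volume V = K·W·L/H = 7.421e-07 · 252.0 · 156.2 / 4.892e+08 = 5.972e-11 m³.
Wear depth h = V/A = 5.972e-11 / 1.176e-05 = 5.077e-06 m.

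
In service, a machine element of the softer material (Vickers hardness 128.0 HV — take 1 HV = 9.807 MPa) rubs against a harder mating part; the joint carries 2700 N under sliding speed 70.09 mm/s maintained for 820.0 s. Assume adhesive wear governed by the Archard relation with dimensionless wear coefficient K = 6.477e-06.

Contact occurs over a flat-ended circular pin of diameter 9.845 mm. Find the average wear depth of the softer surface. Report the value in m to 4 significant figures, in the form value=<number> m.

Intermediates are printed rounded. Each operation runs at full precision — a lone final rounding to four significant digits.
Convert: Sliding speed v = 70.09 mm/s = 0.07009 m/s. Distance covered L = v·t = 0.07009 m/s × 820.0 s = 57.47 m.
Convert: Hardness H = 128.0 HV × 9.807 MPa/HV = 1255 MPa = 1.255e+09 Pa.
Convert: Pin diameter d = 9.845 mm = 0.009845 m. Contact area A = π·d²/4 = π·(0.009845 m)²/4 = 7.612e-05 m².
Working in SI base units: W = 2700 N, H = 1.255e+09 Pa, K = 6.477e-06.
Wear volume V = K·W·L/H = 6.477e-06 · 2700 · 57.47 / 1.255e+09 = 8.007e-10 m³.
Depth h = V/A = 8.007e-10 / 7.612e-05 = 1.052e-05 m.

value=1.052e-05 m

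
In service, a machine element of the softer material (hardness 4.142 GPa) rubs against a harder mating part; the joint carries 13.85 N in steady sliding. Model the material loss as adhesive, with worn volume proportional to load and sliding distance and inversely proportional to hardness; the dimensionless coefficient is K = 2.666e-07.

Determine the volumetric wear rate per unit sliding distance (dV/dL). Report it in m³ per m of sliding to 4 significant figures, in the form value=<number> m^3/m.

Every step runs at full float precision, and the intermediates are printed rounded; a single final rounding to 4 significant figures.
Convert: Hardness H = 4.142 GPa = 4.142e+09 Pa.
In SI base units, W = 13.85 N, H = 4.142e+09 Pa, K = 2.666e-07.
Sliding wear rate dV/dL = K·W/H (no L dependence): 2.666e-07 · 13.85 / 4.142e+09 = 8.915e-16 m³/m.

value=8.915e-16 m^3/m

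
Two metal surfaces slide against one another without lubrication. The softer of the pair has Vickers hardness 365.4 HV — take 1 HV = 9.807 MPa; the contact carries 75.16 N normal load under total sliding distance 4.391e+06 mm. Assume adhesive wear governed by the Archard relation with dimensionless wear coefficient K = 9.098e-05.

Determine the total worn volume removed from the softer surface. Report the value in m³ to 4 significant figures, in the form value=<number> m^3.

The computation carries full float precision; intermediate values are displayed rounded, and rounded just once, at 4 significant digits.
Convert: Distance covered L = 4.391e+06 mm = 4391 m.
Convert: Hardness H = 365.4 HV × 9.807 MPa/HV = 3583 MPa = 3.583e+09 Pa.
In SI base units, W = 75.16 N, H = 3.583e+09 Pa, K = 9.098e-05.
Archard relation: V = K·W·L/H = 9.098e-05 · 75.16 · 4391 / 3.583e+09 = 8.379e-09 m³.

value=8.379e-09 m^3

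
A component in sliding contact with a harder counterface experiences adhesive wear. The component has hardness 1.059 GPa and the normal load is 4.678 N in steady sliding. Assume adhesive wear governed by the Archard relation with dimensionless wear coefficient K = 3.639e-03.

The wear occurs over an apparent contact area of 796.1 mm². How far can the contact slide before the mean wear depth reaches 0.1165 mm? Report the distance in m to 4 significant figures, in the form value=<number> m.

value=5770 m

All arithmetic carries exact precision; quoted intermediates are rounded — one final rounding to four significant figures.
Hardness H = 1.059 GPa = 1.059e+09 Pa.
Contact area A = 796.1 mm² = 7.961e-04 m².
Depth limit h_lim = 0.1165 mm = 1.165e-04 m.
In SI base units, W = 4.678 N, H = 1.059e+09 Pa, K = 3.639e-03.
Limit volume V_lim = h_lim·A = 1.165e-04 · 7.961e-04 = 9.275e-08 m³.
Thus life L = V_lim·H/(K·W) = 9.275e-08 · 1.059e+09 / (3.639e-03 · 4.678) = 5770 m.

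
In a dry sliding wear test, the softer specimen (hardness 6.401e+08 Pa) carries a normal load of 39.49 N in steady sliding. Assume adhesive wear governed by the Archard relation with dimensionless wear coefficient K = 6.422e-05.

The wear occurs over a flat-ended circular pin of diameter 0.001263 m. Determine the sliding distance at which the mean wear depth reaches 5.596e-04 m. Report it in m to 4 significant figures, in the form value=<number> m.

All working math holds exact precision; the intermediates are displayed rounded. Rounded once at the end to 4 significant figures.
Convert: Contact area A = π·d²/4 = π·(0.001263 m)²/4 = 1.253e-06 m².
SI base units throughout: W = 39.49 N, H = 6.401e+08 Pa, K = 6.422e-05.
Wearable volume V_lim = h_lim·A = 5.596e-04 · 1.253e-06 = 7.011e-10 m³.
Sliding life L = V_lim·H/(K·W) = 7.011e-10 · 6.401e+08 / (6.422e-05 · 39.49) = 177.0 m.

value=177.0 m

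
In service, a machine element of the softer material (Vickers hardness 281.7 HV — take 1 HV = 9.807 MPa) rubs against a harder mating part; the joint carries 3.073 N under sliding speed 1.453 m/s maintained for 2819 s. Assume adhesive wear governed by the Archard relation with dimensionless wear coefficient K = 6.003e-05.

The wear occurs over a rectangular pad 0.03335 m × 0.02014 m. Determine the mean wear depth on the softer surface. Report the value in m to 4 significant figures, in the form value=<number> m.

value=4.072e-07 m

Each operation runs at full float precision; intermediates are shown rounded, and one final rounding to four significant figures.
Convert: Distance L = v·t = 1.453 m/s × 2819 s = 4096 m.
Convert: Hardness H = 281.7 HV × 9.807 MPa/HV = 2763 MPa = 2.763e+09 Pa.
Convert: Contact area A = 0.03335 m × 0.02014 m = 6.717e-04 m².
Expressed in SI base units: W = 3.073 N, H = 2.763e+09 Pa, K = 6.003e-05.
Apply Archard: V = K·W·L/H = 6.003e-05 · 3.073 · 4096 / 2.763e+09 = 2.735e-10 m³.
Mean wear depth h = V/A = 2.735e-10 / 6.717e-04 = 4.072e-07 m.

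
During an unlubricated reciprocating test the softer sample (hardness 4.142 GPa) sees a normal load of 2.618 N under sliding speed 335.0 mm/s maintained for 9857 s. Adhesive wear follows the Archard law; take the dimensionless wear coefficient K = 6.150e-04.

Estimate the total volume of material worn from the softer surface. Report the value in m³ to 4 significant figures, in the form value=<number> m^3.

value=1.284e-09 m^3

Intermediates are shown rounded. The algebra runs at full float precision — one last rounding to 4 significant figures.
Convert: Sliding speed v = 335.0 mm/s = 0.3350 m/s. Path length L = v·t = 0.3350 m/s × 9857 s = 3302 m.
Convert: Hardness H = 4.142 GPa = 4.142e+09 Pa.
SI base units throughout: W = 2.618 N, H = 4.142e+09 Pa, K = 6.150e-04.
Archard relation: V = K·W·L/H = 6.150e-04 · 2.618 · 3302 / 4.142e+09 = 1.284e-09 m³.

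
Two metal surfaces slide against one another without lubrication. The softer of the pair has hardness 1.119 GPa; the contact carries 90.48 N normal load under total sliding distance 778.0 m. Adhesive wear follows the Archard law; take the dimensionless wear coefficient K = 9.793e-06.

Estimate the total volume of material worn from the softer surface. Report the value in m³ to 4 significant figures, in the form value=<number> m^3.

The algebra carries exact precision. Intermediates are shown rounded; rounded once at the end to four significant figures.
Hardness H = 1.119 GPa = 1.119e+09 Pa.
As SI base values: W = 90.48 N, H = 1.119e+09 Pa, K = 9.793e-06.
The Archard volume V = K·W·L/H = 9.793e-06 · 90.48 · 778.0 / 1.119e+09 = 6.161e-10 m³.

value=6.161e-10 m^3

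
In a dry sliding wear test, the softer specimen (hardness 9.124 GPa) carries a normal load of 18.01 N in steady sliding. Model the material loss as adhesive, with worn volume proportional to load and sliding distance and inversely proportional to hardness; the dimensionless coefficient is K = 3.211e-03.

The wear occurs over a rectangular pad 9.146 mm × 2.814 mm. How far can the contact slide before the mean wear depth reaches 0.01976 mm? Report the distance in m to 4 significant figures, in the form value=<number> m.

value=80.24 m

Quoted intermediates are rounded — each operation carries full precision, and one last rounding, at 4 significant figures.
Hardness H = 9.124 GPa = 9.124e+09 Pa.
Pad sides 9.146 mm × 2.814 mm = 0.009146 m × 0.002814 m. Contact area A = 0.009146 m × 0.002814 m = 2.574e-05 m².
Depth limit h_lim = 0.01976 mm = 1.976e-05 m.
SI base units throughout: W = 18.01 N, H = 9.124e+09 Pa, K = 3.211e-03.
Limit volume V_lim = h_lim·A = 1.976e-05 · 2.574e-05 = 5.086e-10 m³.
Life L = V_lim·H/(K·W) = 5.086e-10 · 9.124e+09 / (3.211e-03 · 18.01) = 80.24 m.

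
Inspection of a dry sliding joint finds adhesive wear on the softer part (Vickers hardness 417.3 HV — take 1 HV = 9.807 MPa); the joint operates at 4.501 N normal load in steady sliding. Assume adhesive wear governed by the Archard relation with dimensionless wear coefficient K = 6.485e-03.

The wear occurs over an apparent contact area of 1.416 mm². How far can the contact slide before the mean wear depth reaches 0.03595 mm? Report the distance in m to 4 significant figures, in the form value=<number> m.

The intermediates are printed rounded — all working math maintains full precision, and a single final rounding to 4 significant figures.
Convert: Hardness H = 417.3 HV × 9.807 MPa/HV = 4092 MPa = 4.092e+09 Pa.
Convert: Contact area A = 1.416 mm² = 1.416e-06 m².
Convert: Depth limit h_lim = 0.03595 mm = 3.595e-05 m.
In SI base units, W = 4.501 N, H = 4.092e+09 Pa, K = 6.485e-03.
Allowed volume V_lim = h_lim·A = 3.595e-05 · 1.416e-06 = 5.091e-11 m³.
Sliding life L = V_lim·H/(K·W) = 5.091e-11 · 4.092e+09 / (6.485e-03 · 4.501) = 7.137 m.

value=7.137 m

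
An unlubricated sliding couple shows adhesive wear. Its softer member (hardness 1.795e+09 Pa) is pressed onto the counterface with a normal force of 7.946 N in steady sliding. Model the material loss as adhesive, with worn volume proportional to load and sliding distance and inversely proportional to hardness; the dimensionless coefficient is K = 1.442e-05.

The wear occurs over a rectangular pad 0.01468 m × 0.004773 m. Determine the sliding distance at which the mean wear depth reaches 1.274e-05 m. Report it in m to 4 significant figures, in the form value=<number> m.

value=1.398e+04 m

Every step carries exact precision — intermediate values are printed rounded; one final rounding to four significant digits.
Convert: Contact area A = 0.01468 m × 0.004773 m = 7.007e-05 m².
In SI base units, W = 7.946 N, H = 1.795e+09 Pa, K = 1.442e-05.
Limit volume V_lim = h_lim·A = 1.274e-05 · 7.007e-05 = 8.927e-10 m³.
Sliding life L = V_lim·H/(K·W) = 8.927e-10 · 1.795e+09 / (1.442e-05 · 7.946) = 1.398e+04 m.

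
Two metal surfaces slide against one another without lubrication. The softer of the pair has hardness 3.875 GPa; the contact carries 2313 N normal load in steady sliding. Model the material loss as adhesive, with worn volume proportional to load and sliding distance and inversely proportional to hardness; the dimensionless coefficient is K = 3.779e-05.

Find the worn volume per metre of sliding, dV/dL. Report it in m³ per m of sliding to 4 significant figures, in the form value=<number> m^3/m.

value=2.256e-11 m^3/m

The intermediates are shown rounded, and every step runs at exact precision, and one last rounding: four significant digits.
Hardness H = 3.875 GPa = 3.875e+09 Pa.
Working in SI base units: W = 2313 N, H = 3.875e+09 Pa, K = 3.779e-05.
Sliding wear rate dV/dL = K·W/H — distance-free: 3.779e-05 · 2313 / 3.875e+09 = 2.256e-11 m³/m.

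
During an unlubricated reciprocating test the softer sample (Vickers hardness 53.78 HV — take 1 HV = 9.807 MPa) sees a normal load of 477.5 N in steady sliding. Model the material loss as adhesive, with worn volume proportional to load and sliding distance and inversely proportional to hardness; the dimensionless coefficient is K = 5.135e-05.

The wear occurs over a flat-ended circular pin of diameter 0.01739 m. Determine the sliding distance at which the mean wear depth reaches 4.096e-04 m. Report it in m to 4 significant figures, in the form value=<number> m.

value=2093 m

Every step keeps exact precision. Intermediates are printed rounded, and rounded just once to four significant figures.
Convert: Hardness H = 53.78 HV × 9.807 MPa/HV = 527.4 MPa = 5.274e+08 Pa.
Convert: Contact area A = π·d²/4 = π·(0.01739 m)²/4 = 2.375e-04 m².
Restated in SI base units: W = 477.5 N, H = 5.274e+08 Pa, K = 5.135e-05.
Wearable volume V_lim = h_lim·A = 4.096e-04 · 2.375e-04 = 9.729e-08 m³.
Life L = V_lim·H/(K·W) = 9.729e-08 · 5.274e+08 / (5.135e-05 · 477.5) = 2093 m.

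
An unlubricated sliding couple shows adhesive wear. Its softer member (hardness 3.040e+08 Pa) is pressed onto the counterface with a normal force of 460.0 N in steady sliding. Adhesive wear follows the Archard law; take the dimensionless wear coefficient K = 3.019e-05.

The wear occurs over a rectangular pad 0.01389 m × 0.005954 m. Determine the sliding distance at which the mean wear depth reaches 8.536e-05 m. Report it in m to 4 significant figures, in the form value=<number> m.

The algebra holds exact precision — intermediates are displayed rounded, and a single final rounding: 4 significant figures.
Convert: Contact area A = 0.01389 m × 0.005954 m = 8.270e-05 m².
Collected in SI base units: W = 460.0 N, H = 3.040e+08 Pa, K = 3.019e-05.
Wearable volume V_lim = h_lim·A = 8.536e-05 · 8.270e-05 = 7.059e-09 m³.
Life L = V_lim·H/(K·W) = 7.059e-09 · 3.040e+08 / (3.019e-05 · 460.0) = 154.5 m.

value=154.5 m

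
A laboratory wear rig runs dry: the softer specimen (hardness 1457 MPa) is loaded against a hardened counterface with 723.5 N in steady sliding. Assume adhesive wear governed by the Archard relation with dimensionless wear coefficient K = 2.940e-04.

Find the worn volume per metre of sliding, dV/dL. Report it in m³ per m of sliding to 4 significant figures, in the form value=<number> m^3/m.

value=1.460e-10 m^3/m

Quoted intermediates are rounded. The computation runs at exact precision. Rounded once at the end: four significant figures.
Hardness H = 1457 MPa = 1.457e+09 Pa.
As SI base values: W = 723.5 N, H = 1.457e+09 Pa, K = 2.940e-04.
Wear rate dV/dL = K·W/H: 2.940e-04 · 723.5 / 1.457e+09 = 1.460e-10 m³/m.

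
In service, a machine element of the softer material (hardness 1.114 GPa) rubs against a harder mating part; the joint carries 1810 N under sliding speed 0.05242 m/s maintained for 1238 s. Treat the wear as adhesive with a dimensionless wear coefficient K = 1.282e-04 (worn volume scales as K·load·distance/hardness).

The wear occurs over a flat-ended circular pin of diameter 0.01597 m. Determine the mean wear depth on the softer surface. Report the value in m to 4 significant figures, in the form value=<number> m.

The computation maintains full float precision, and intermediate values appear rounded — rounded just once to 4 significant digits.
Convert: The distance L = v·t = 0.05242 m/s × 1238 s = 64.90 m.
Convert: Hardness H = 1.114 GPa = 1.114e+09 Pa.
Convert: Contact area A = π·d²/4 = π·(0.01597 m)²/4 = 2.003e-04 m².
In SI base units: W = 1810 N, H = 1.114e+09 Pa, K = 1.282e-04.
Apply Archard: V = K·W·L/H = 1.282e-04 · 1810 · 64.90 / 1.114e+09 = 1.352e-08 m³.
Mean depth h = V/A = 1.352e-08 / 2.003e-04 = 6.748e-05 m.

value=6.748e-05 m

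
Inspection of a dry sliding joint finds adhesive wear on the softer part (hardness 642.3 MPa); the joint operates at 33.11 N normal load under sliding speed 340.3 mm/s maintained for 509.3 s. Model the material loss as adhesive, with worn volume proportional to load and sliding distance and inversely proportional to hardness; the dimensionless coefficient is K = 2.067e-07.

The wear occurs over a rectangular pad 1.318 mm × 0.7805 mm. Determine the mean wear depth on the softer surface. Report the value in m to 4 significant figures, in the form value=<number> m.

The algebra keeps exact precision — intermediate values are displayed rounded; a single final rounding: 4 significant figures.
Sliding speed v = 340.3 mm/s = 0.3403 m/s. Distance covered L = v·t = 0.3403 m/s × 509.3 s = 173.3 m.
Hardness H = 642.3 MPa = 6.423e+08 Pa.
Pad sides 1.318 mm × 0.7805 mm = 1.318e-03 m × 7.805e-04 m. Contact area A = 1.318e-03 m × 7.805e-04 m = 1.029e-06 m².
In SI base units: W = 33.11 N, H = 6.423e+08 Pa, K = 2.067e-07.
Archard volume V = K·W·L/H = 2.067e-07 · 33.11 · 173.3 / 6.423e+08 = 1.847e-12 m³.
Average depth h = V/A = 1.847e-12 / 1.029e-06 = 1.795e-06 m.

value=1.795e-06 m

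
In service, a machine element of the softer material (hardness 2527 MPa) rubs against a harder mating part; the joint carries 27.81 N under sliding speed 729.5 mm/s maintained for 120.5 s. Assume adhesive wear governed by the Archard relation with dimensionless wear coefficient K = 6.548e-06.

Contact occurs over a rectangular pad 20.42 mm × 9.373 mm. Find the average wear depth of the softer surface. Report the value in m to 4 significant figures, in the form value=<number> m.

Every step holds exact precision; the intermediates are shown rounded, and rounded once at the end to four significant digits.
Sliding speed v = 729.5 mm/s = 0.7295 m/s. Total distance L = v·t = 0.7295 m/s × 120.5 s = 87.90 m.
Hardness H = 2527 MPa = 2.527e+09 Pa.
Pad sides 20.42 mm × 9.373 mm = 0.02042 m × 0.009373 m. Contact area A = 0.02042 m × 0.009373 m = 1.914e-04 m².
In SI base units, W = 27.81 N, H = 2.527e+09 Pa, K = 6.548e-06.
Worn volume V = K·W·L/H = 6.548e-06 · 27.81 · 87.90 / 2.527e+09 = 6.335e-12 m³.
Depth of wear h = V/A = 6.335e-12 / 1.914e-04 = 3.310e-08 m.

value=3.310e-08 m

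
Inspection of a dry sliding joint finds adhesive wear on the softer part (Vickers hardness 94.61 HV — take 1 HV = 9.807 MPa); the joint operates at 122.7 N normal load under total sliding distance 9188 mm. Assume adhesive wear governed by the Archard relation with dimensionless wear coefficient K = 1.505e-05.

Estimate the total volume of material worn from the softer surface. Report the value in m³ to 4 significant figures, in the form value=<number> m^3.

All arithmetic carries full precision, and the intermediates are displayed rounded. Rounded just once: four significant figures.
The distance L = 9188 mm = 9.188 m.
Hardness H = 94.61 HV × 9.807 MPa/HV = 927.8 MPa = 9.278e+08 Pa.
Collected in SI base units: W = 122.7 N, H = 9.278e+08 Pa, K = 1.505e-05.
Volume removed: V = K·W·L/H = 1.505e-05 · 122.7 · 9.188 / 9.278e+08 = 1.829e-11 m³.

value=1.829e-11 m^3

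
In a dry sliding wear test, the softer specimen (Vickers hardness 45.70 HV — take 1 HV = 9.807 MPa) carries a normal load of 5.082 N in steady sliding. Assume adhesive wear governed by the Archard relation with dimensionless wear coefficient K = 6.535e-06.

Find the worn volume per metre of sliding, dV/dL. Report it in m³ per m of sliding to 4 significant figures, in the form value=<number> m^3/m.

value=7.410e-14 m^3/m

Intermediate values are displayed rounded, and every step holds full float precision; rounded once at the end, at four significant digits.
Convert: Hardness H = 45.70 HV × 9.807 MPa/HV = 448.2 MPa = 4.482e+08 Pa.
Expressed in SI base units: W = 5.082 N, H = 4.482e+08 Pa, K = 6.535e-06.
Wear rate dV/dL = K·W/H (no L dependence): 6.535e-06 · 5.082 / 4.482e+08 = 7.410e-14 m³/m.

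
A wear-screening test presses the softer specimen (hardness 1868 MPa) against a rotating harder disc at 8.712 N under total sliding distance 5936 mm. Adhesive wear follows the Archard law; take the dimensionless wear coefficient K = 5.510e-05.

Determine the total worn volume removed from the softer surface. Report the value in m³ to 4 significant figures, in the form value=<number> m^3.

The intermediates appear rounded — every step maintains full float precision. Rounded just once to four significant figures.
Distance covered L = 5936 mm = 5.936 m.
Hardness H = 1868 MPa = 1.868e+09 Pa.
Restated in SI base units: W = 8.712 N, H = 1.868e+09 Pa, K = 5.510e-05.
Archard volume V = K·W·L/H = 5.510e-05 · 8.712 · 5.936 / 1.868e+09 = 1.525e-12 m³.

value=1.525e-12 m^3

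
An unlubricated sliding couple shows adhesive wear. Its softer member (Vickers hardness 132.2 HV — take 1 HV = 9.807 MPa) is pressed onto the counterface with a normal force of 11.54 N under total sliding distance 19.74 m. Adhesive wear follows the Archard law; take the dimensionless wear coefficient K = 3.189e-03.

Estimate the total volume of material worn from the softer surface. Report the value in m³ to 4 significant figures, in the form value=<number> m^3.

The intermediates are shown rounded, and all arithmetic keeps full precision. Rounded just once to four significant digits.
Hardness H = 132.2 HV × 9.807 MPa/HV = 1296 MPa = 1.296e+09 Pa.
In SI base units: W = 11.54 N, H = 1.296e+09 Pa, K = 3.189e-03.
Volume removed: V = K·W·L/H = 3.189e-03 · 11.54 · 19.74 / 1.296e+09 = 5.603e-10 m³.

value=5.603e-10 m^3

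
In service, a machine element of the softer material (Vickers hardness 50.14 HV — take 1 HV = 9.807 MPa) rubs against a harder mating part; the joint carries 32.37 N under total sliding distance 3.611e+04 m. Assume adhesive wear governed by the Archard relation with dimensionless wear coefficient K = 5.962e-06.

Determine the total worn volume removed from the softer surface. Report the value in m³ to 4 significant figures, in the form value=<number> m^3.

value=1.417e-08 m^3

The intermediates are displayed rounded; the algebra keeps full precision; a lone final rounding to 4 significant digits.
Convert: Hardness H = 50.14 HV × 9.807 MPa/HV = 491.7 MPa = 4.917e+08 Pa.
Working in SI base units: W = 32.37 N, H = 4.917e+08 Pa, K = 5.962e-06.
Wear volume V = K·W·L/H = 5.962e-06 · 32.37 · 3.611e+04 / 4.917e+08 = 1.417e-08 m³.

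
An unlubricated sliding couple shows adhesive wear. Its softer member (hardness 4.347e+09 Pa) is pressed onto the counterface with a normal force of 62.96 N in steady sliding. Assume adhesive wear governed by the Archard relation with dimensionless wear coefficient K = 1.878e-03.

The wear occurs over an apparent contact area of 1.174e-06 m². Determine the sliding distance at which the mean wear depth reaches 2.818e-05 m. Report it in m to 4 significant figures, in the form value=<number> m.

value=1.216 m

Every step carries full precision — the intermediates are shown rounded. Rounded just once to four significant figures.
In SI base units, W = 62.96 N, H = 4.347e+09 Pa, K = 1.878e-03.
Wearable volume V_lim = h_lim·A = 2.818e-05 · 1.174e-06 = 3.308e-11 m³.
Thus life L = V_lim·H/(K·W) = 3.308e-11 · 4.347e+09 / (1.878e-03 · 62.96) = 1.216 m.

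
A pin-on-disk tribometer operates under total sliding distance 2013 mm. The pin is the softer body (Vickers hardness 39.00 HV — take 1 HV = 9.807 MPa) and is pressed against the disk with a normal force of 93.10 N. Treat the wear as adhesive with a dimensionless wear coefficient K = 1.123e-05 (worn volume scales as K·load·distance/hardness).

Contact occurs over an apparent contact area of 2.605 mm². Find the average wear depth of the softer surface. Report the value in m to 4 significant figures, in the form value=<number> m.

value=2.112e-06 m

All working math holds full float precision; quoted intermediates are rounded; one last rounding: four significant digits.
Convert: Distance L = 2013 mm = 2.013 m.
Convert: Hardness H = 39.00 HV × 9.807 MPa/HV = 382.5 MPa = 3.825e+08 Pa.
Convert: Contact area A = 2.605 mm² = 2.605e-06 m².
Restated in SI base units: W = 93.10 N, H = 3.825e+08 Pa, K = 1.123e-05.
By Archard's law, V = K·W·L/H = 1.123e-05 · 93.10 · 2.013 / 3.825e+08 = 5.503e-12 m³.
Wear depth h = V/A = 5.503e-12 / 2.605e-06 = 2.112e-06 m.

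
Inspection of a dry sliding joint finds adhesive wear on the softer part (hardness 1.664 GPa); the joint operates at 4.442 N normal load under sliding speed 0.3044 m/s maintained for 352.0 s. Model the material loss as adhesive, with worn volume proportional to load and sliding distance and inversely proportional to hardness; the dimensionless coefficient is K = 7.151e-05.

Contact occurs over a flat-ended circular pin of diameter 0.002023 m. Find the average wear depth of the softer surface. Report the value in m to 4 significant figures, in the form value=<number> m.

The intermediates are shown rounded; the algebra carries exact precision, and one last rounding, at 4 significant figures.
Convert: Distance L = v·t = 0.3044 m/s × 352.0 s = 107.1 m.
Convert: Hardness H = 1.664 GPa = 1.664e+09 Pa.
Convert: Contact area A = π·d²/4 = π·(0.002023 m)²/4 = 3.214e-06 m².
Collected in SI base units: W = 4.442 N, H = 1.664e+09 Pa, K = 7.151e-05.
Wear volume V = K·W·L/H = 7.151e-05 · 4.442 · 107.1 / 1.664e+09 = 2.045e-11 m³.
Depth h = V/A = 2.045e-11 / 3.214e-06 = 6.364e-06 m.

value=6.364e-06 m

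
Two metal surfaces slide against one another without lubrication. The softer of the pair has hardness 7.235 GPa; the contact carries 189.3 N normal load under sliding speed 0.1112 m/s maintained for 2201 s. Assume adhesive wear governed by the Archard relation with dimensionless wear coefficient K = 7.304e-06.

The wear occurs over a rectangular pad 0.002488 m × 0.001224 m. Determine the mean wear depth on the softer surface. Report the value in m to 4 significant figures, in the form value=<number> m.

Every step maintains exact precision. Intermediates are printed rounded, and rounded once at the end: 4 significant digits.
Distance covered L = v·t = 0.1112 m/s × 2201 s = 244.8 m.
Hardness H = 7.235 GPa = 7.235e+09 Pa.
Contact area A = 0.002488 m × 0.001224 m = 3.045e-06 m².
Collected in SI base units: W = 189.3 N, H = 7.235e+09 Pa, K = 7.304e-06.
Worn volume V = K·W·L/H = 7.304e-06 · 189.3 · 244.8 / 7.235e+09 = 4.677e-11 m³.
Wear depth h = V/A = 4.677e-11 / 3.045e-06 = 1.536e-05 m.

value=1.536e-05 m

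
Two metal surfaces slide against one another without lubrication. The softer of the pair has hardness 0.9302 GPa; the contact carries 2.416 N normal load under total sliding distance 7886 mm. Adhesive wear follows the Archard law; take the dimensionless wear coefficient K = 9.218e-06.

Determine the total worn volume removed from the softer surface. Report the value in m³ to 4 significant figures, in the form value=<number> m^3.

Intermediates are shown rounded; every step carries full float precision. Rounded once at the end: 4 significant digits.
Path length L = 7886 mm = 7.886 m.
Hardness H = 0.9302 GPa = 9.302e+08 Pa.
Expressed in SI base units: W = 2.416 N, H = 9.302e+08 Pa, K = 9.218e-06.
Worn volume V = K·W·L/H = 9.218e-06 · 2.416 · 7.886 / 9.302e+08 = 1.888e-13 m³.

value=1.888e-13 m^3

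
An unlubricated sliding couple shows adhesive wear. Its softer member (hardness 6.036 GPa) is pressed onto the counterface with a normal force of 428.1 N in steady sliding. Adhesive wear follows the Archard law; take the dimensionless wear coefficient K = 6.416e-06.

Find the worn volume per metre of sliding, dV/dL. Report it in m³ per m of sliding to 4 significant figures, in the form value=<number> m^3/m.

Every step maintains exact precision, and intermediate values are displayed rounded; a lone final rounding to 4 significant digits.
Convert: Hardness H = 6.036 GPa = 6.036e+09 Pa.
SI base units throughout: W = 428.1 N, H = 6.036e+09 Pa, K = 6.416e-06.
Sliding wear rate dV/dL = K·W/H (no L dependence): 6.416e-06 · 428.1 / 6.036e+09 = 4.551e-13 m³/m.

value=4.551e-13 m^3/m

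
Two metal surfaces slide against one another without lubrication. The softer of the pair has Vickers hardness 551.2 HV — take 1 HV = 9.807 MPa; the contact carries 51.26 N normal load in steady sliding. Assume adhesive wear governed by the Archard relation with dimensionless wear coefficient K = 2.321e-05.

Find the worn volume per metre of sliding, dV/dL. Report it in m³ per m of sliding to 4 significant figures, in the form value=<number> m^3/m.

value=2.201e-13 m^3/m

Quoted intermediates are rounded; the algebra keeps full precision, and a lone final rounding: 4 significant figures.
Convert: Hardness H = 551.2 HV × 9.807 MPa/HV = 5406 MPa = 5.406e+09 Pa.
In SI base units, W = 51.26 N, H = 5.406e+09 Pa, K = 2.321e-05.
Volumetric rate dV/dL = K·W/H, per unit distance: 2.321e-05 · 51.26 / 5.406e+09 = 2.201e-13 m³/m.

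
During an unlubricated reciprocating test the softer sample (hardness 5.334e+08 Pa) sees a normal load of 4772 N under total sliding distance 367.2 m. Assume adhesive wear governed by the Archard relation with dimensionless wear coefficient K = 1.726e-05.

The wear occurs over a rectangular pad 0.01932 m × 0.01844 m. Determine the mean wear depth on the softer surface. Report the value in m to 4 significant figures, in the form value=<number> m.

value=1.592e-04 m

Displayed values are rounded; each operation maintains full precision. Rounded just once, at four significant figures.
Contact area A = 0.01932 m × 0.01844 m = 3.563e-04 m².
In SI base units: W = 4772 N, H = 5.334e+08 Pa, K = 1.726e-05.
Archard relation: V = K·W·L/H = 1.726e-05 · 4772 · 367.2 / 5.334e+08 = 5.670e-08 m³.
Average depth h = V/A = 5.670e-08 / 3.563e-04 = 1.592e-04 m.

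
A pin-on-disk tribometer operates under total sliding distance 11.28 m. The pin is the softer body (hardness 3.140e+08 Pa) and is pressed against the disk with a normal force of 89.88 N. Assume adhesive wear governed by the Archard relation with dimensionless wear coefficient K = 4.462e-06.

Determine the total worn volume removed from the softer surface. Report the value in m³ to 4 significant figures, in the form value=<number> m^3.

Each operation carries full float precision, and intermediate values are printed rounded, and one final rounding: four significant digits.
In SI base units, W = 89.88 N, H = 3.140e+08 Pa, K = 4.462e-06.
Volume removed: V = K·W·L/H = 4.462e-06 · 89.88 · 11.28 / 3.140e+08 = 1.441e-11 m³.

value=1.441e-11 m^3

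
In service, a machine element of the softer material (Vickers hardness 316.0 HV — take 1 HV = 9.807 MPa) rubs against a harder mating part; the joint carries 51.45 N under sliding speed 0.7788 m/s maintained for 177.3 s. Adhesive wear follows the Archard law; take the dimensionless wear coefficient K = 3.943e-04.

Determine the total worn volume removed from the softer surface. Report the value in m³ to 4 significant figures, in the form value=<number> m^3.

value=9.039e-10 m^3

The intermediates are displayed rounded, and all arithmetic runs at full precision; a lone final rounding to 4 significant figures.
Convert: Sliding distance L = v·t = 0.7788 m/s × 177.3 s = 138.1 m.
Convert: Hardness H = 316.0 HV × 9.807 MPa/HV = 3099 MPa = 3.099e+09 Pa.
In SI base units: W = 51.45 N, H = 3.099e+09 Pa, K = 3.943e-04.
The Archard volume V = K·W·L/H = 3.943e-04 · 51.45 · 138.1 / 3.099e+09 = 9.039e-10 m³.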